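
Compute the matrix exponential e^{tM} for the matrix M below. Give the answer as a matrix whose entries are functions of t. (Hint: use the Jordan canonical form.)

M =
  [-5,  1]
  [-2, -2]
e^{tM} =
  [-exp(-3*t) + 2*exp(-4*t), exp(-3*t) - exp(-4*t)]
  [-2*exp(-3*t) + 2*exp(-4*t), 2*exp(-3*t) - exp(-4*t)]

Strategy: write M = P · J · P⁻¹ where J is a Jordan canonical form, so e^{tM} = P · e^{tJ} · P⁻¹, and e^{tJ} can be computed block-by-block.

M has Jordan form
J =
  [-4,  0]
  [ 0, -3]
(up to reordering of blocks).

Per-block formulas:
  For a 1×1 block at λ = -3: exp(t · [-3]) = [e^(-3t)].
  For a 1×1 block at λ = -4: exp(t · [-4]) = [e^(-4t)].

After assembling e^{tJ} and conjugating by P, we get:

e^{tM} =
  [-exp(-3*t) + 2*exp(-4*t), exp(-3*t) - exp(-4*t)]
  [-2*exp(-3*t) + 2*exp(-4*t), 2*exp(-3*t) - exp(-4*t)]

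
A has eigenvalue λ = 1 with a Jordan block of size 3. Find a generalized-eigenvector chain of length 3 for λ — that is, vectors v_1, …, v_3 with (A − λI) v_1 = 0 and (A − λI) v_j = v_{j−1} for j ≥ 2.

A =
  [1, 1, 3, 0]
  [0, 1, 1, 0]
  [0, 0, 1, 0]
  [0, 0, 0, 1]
A Jordan chain for λ = 1 of length 3:
v_1 = (1, 0, 0, 0)ᵀ
v_2 = (3, 1, 0, 0)ᵀ
v_3 = (0, 0, 1, 0)ᵀ

Let N = A − (1)·I. We want v_3 with N^3 v_3 = 0 but N^2 v_3 ≠ 0; then v_{j-1} := N · v_j for j = 3, …, 2.

Pick v_3 = (0, 0, 1, 0)ᵀ.
Then v_2 = N · v_3 = (3, 1, 0, 0)ᵀ.
Then v_1 = N · v_2 = (1, 0, 0, 0)ᵀ.

Sanity check: (A − (1)·I) v_1 = (0, 0, 0, 0)ᵀ = 0. ✓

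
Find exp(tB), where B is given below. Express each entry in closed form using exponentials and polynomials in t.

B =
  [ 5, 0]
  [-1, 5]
e^{tB} =
  [exp(5*t), 0]
  [-t*exp(5*t), exp(5*t)]

Strategy: write B = P · J · P⁻¹ where J is a Jordan canonical form, so e^{tB} = P · e^{tJ} · P⁻¹, and e^{tJ} can be computed block-by-block.

B has Jordan form
J =
  [5, 1]
  [0, 5]
(up to reordering of blocks).

Per-block formulas:
  For a 2×2 Jordan block J_2(5): exp(t · J_2(5)) = e^(5t)·(I + t·N), where N is the 2×2 nilpotent shift.

After assembling e^{tJ} and conjugating by P, we get:

e^{tB} =
  [exp(5*t), 0]
  [-t*exp(5*t), exp(5*t)]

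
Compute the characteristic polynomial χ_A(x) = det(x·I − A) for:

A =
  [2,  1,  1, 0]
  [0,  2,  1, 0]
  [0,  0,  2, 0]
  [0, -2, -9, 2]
x^4 - 8*x^3 + 24*x^2 - 32*x + 16

Expanding det(x·I − A) (e.g. by cofactor expansion or by noting that A is similar to its Jordan form J, which has the same characteristic polynomial as A) gives
  χ_A(x) = x^4 - 8*x^3 + 24*x^2 - 32*x + 16
which factors as (x - 2)^4. The eigenvalues (with algebraic multiplicities) are λ = 2 with multiplicity 4.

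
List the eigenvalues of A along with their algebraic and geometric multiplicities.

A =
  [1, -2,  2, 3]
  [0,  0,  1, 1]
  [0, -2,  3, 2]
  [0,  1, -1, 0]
λ = 1: alg = 4, geom = 2

Step 1 — factor the characteristic polynomial to read off the algebraic multiplicities:
  χ_A(x) = (x - 1)^4

Step 2 — compute geometric multiplicities via the rank-nullity identity g(λ) = n − rank(A − λI):
  rank(A − (1)·I) = 2, so dim ker(A − (1)·I) = n − 2 = 2

Summary:
  λ = 1: algebraic multiplicity = 4, geometric multiplicity = 2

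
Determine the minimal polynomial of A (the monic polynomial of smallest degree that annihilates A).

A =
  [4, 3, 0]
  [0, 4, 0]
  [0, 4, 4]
x^2 - 8*x + 16

The characteristic polynomial is χ_A(x) = (x - 4)^3, so the eigenvalues are known. The minimal polynomial is
  m_A(x) = Π_λ (x − λ)^{k_λ}
where k_λ is the size of the *largest* Jordan block for λ (equivalently, the smallest k with (A − λI)^k v = 0 for every generalised eigenvector v of λ).

  λ = 4: largest Jordan block has size 2, contributing (x − 4)^2

So m_A(x) = (x - 4)^2 = x^2 - 8*x + 16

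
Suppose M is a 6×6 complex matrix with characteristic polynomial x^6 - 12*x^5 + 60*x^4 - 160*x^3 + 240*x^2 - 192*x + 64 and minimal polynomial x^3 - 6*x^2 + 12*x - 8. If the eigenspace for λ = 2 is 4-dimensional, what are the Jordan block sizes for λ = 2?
Block sizes for λ = 2: [3, 1, 1, 1]

Step 1 — from the characteristic polynomial, algebraic multiplicity of λ = 2 is 6. From dim ker(M − (2)·I) = 4, there are exactly 4 Jordan blocks for λ = 2.
Step 2 — from the minimal polynomial, the factor (x − 2)^3 tells us the largest block for λ = 2 has size 3.
Step 3 — with total size 6, 4 blocks, and largest block 3, the block sizes (in nonincreasing order) are [3, 1, 1, 1].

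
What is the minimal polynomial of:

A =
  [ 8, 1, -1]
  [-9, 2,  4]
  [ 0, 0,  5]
x^3 - 15*x^2 + 75*x - 125

The characteristic polynomial is χ_A(x) = (x - 5)^3, so the eigenvalues are known. The minimal polynomial is
  m_A(x) = Π_λ (x − λ)^{k_λ}
where k_λ is the size of the *largest* Jordan block for λ (equivalently, the smallest k with (A − λI)^k v = 0 for every generalised eigenvector v of λ).

  λ = 5: largest Jordan block has size 3, contributing (x − 5)^3

So m_A(x) = (x - 5)^3 = x^3 - 15*x^2 + 75*x - 125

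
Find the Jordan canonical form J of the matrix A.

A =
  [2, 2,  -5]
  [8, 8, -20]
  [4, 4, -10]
J_2(0) ⊕ J_1(0)

The characteristic polynomial is
  det(x·I − A) = x^3

Eigenvalues and multiplicities (the geometric multiplicity of λ is n − rank(A − λI), which equals the number of Jordan blocks for λ):
  λ = 0: algebraic multiplicity = 3, geometric multiplicity = 2

Determining the block sizes for each eigenvalue:
  λ = 0: 2 blocks summing to 3 forces exactly one block of size 2 and the rest size 1 → block sizes [2, 1]

Assembling the blocks gives a Jordan form
J =
  [0, 1, 0]
  [0, 0, 0]
  [0, 0, 0]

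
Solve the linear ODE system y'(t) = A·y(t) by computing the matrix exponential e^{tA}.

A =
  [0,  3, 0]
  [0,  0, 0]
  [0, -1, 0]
e^{tA} =
  [1, 3*t, 0]
  [0, 1, 0]
  [0, -t, 1]

Strategy: write A = P · J · P⁻¹ where J is a Jordan canonical form, so e^{tA} = P · e^{tJ} · P⁻¹, and e^{tJ} can be computed block-by-block.

A has Jordan form
J =
  [0, 1, 0]
  [0, 0, 0]
  [0, 0, 0]
(up to reordering of blocks).

Per-block formulas:
  For a 1×1 block at λ = 0: exp(t · [0]) = [e^(0t)].
  For a 2×2 Jordan block J_2(0): exp(t · J_2(0)) = e^(0t)·(I + t·N), where N is the 2×2 nilpotent shift.

After assembling e^{tJ} and conjugating by P, we get:

e^{tA} =
  [1, 3*t, 0]
  [0, 1, 0]
  [0, -t, 1]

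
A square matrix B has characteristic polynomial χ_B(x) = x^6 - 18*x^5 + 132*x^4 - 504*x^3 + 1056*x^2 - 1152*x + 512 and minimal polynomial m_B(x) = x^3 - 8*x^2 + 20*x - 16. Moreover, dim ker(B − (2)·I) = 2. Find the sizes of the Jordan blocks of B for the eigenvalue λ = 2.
Block sizes for λ = 2: [2, 1]

Step 1 — from the characteristic polynomial, algebraic multiplicity of λ = 2 is 3. From dim ker(B − (2)·I) = 2, there are exactly 2 Jordan blocks for λ = 2.
Step 2 — from the minimal polynomial, the factor (x − 2)^2 tells us the largest block for λ = 2 has size 2.
Step 3 — with total size 3, 2 blocks, and largest block 2, the block sizes (in nonincreasing order) are [2, 1].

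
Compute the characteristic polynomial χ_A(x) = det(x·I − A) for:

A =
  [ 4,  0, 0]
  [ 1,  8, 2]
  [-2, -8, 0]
x^3 - 12*x^2 + 48*x - 64

Expanding det(x·I − A) (e.g. by cofactor expansion or by noting that A is similar to its Jordan form J, which has the same characteristic polynomial as A) gives
  χ_A(x) = x^3 - 12*x^2 + 48*x - 64
which factors as (x - 4)^3. The eigenvalues (with algebraic multiplicities) are λ = 4 with multiplicity 3.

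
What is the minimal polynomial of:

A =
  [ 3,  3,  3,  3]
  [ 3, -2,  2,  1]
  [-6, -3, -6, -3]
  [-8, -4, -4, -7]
x^3 + 9*x^2 + 27*x + 27

The characteristic polynomial is χ_A(x) = (x + 3)^4, so the eigenvalues are known. The minimal polynomial is
  m_A(x) = Π_λ (x − λ)^{k_λ}
where k_λ is the size of the *largest* Jordan block for λ (equivalently, the smallest k with (A − λI)^k v = 0 for every generalised eigenvector v of λ).

  λ = -3: largest Jordan block has size 3, contributing (x + 3)^3

So m_A(x) = (x + 3)^3 = x^3 + 9*x^2 + 27*x + 27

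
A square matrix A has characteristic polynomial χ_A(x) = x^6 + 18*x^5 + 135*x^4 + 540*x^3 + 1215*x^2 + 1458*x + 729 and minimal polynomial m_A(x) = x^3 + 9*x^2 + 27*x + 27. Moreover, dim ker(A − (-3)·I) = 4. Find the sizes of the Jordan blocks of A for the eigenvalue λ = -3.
Block sizes for λ = -3: [3, 1, 1, 1]

Step 1 — from the characteristic polynomial, algebraic multiplicity of λ = -3 is 6. From dim ker(A − (-3)·I) = 4, there are exactly 4 Jordan blocks for λ = -3.
Step 2 — from the minimal polynomial, the factor (x + 3)^3 tells us the largest block for λ = -3 has size 3.
Step 3 — with total size 6, 4 blocks, and largest block 3, the block sizes (in nonincreasing order) are [3, 1, 1, 1].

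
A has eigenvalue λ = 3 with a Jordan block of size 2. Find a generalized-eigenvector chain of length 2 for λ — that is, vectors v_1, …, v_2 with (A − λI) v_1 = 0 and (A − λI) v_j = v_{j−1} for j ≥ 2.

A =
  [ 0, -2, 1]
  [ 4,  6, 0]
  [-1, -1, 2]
A Jordan chain for λ = 3 of length 2:
v_1 = (-3, 4, -1)ᵀ
v_2 = (1, 0, 0)ᵀ

Let N = A − (3)·I. We want v_2 with N^2 v_2 = 0 but N^1 v_2 ≠ 0; then v_{j-1} := N · v_j for j = 2, …, 2.

Pick v_2 = (1, 0, 0)ᵀ.
Then v_1 = N · v_2 = (-3, 4, -1)ᵀ.

Sanity check: (A − (3)·I) v_1 = (0, 0, 0)ᵀ = 0. ✓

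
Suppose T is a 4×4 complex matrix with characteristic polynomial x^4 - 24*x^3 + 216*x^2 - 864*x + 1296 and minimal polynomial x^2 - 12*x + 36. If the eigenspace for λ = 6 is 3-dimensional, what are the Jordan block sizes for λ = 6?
Block sizes for λ = 6: [2, 1, 1]

Step 1 — from the characteristic polynomial, algebraic multiplicity of λ = 6 is 4. From dim ker(T − (6)·I) = 3, there are exactly 3 Jordan blocks for λ = 6.
Step 2 — from the minimal polynomial, the factor (x − 6)^2 tells us the largest block for λ = 6 has size 2.
Step 3 — with total size 4, 3 blocks, and largest block 2, the block sizes (in nonincreasing order) are [2, 1, 1].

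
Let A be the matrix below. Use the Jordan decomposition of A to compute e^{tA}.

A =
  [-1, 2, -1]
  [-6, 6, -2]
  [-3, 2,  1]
e^{tA} =
  [-3*t*exp(2*t) + exp(2*t), 2*t*exp(2*t), -t*exp(2*t)]
  [-6*t*exp(2*t), 4*t*exp(2*t) + exp(2*t), -2*t*exp(2*t)]
  [-3*t*exp(2*t), 2*t*exp(2*t), -t*exp(2*t) + exp(2*t)]

Strategy: write A = P · J · P⁻¹ where J is a Jordan canonical form, so e^{tA} = P · e^{tJ} · P⁻¹, and e^{tJ} can be computed block-by-block.

A has Jordan form
J =
  [2, 1, 0]
  [0, 2, 0]
  [0, 0, 2]
(up to reordering of blocks).

Per-block formulas:
  For a 1×1 block at λ = 2: exp(t · [2]) = [e^(2t)].
  For a 2×2 Jordan block J_2(2): exp(t · J_2(2)) = e^(2t)·(I + t·N), where N is the 2×2 nilpotent shift.

After assembling e^{tJ} and conjugating by P, we get:

e^{tA} =
  [-3*t*exp(2*t) + exp(2*t), 2*t*exp(2*t), -t*exp(2*t)]
  [-6*t*exp(2*t), 4*t*exp(2*t) + exp(2*t), -2*t*exp(2*t)]
  [-3*t*exp(2*t), 2*t*exp(2*t), -t*exp(2*t) + exp(2*t)]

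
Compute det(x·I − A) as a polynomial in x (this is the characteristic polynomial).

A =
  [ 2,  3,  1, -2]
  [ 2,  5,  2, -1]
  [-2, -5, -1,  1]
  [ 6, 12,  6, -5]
x^4 - x^3 - 3*x^2 + 5*x - 2

Expanding det(x·I − A) (e.g. by cofactor expansion or by noting that A is similar to its Jordan form J, which has the same characteristic polynomial as A) gives
  χ_A(x) = x^4 - x^3 - 3*x^2 + 5*x - 2
which factors as (x - 1)^3*(x + 2). The eigenvalues (with algebraic multiplicities) are λ = -2 with multiplicity 1, λ = 1 with multiplicity 3.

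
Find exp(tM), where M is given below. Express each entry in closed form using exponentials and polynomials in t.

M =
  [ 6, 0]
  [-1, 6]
e^{tM} =
  [exp(6*t), 0]
  [-t*exp(6*t), exp(6*t)]

Strategy: write M = P · J · P⁻¹ where J is a Jordan canonical form, so e^{tM} = P · e^{tJ} · P⁻¹, and e^{tJ} can be computed block-by-block.

M has Jordan form
J =
  [6, 1]
  [0, 6]
(up to reordering of blocks).

Per-block formulas:
  For a 2×2 Jordan block J_2(6): exp(t · J_2(6)) = e^(6t)·(I + t·N), where N is the 2×2 nilpotent shift.

After assembling e^{tJ} and conjugating by P, we get:

e^{tM} =
  [exp(6*t), 0]
  [-t*exp(6*t), exp(6*t)]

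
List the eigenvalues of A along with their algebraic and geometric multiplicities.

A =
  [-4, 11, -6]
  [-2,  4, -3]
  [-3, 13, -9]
λ = -3: alg = 3, geom = 1

Step 1 — factor the characteristic polynomial to read off the algebraic multiplicities:
  χ_A(x) = (x + 3)^3

Step 2 — compute geometric multiplicities via the rank-nullity identity g(λ) = n − rank(A − λI):
  rank(A − (-3)·I) = 2, so dim ker(A − (-3)·I) = n − 2 = 1

Summary:
  λ = -3: algebraic multiplicity = 3, geometric multiplicity = 1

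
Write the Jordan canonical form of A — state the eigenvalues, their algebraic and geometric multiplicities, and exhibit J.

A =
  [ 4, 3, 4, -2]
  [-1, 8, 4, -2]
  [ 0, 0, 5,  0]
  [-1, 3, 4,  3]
J_2(5) ⊕ J_1(5) ⊕ J_1(5)

The characteristic polynomial is
  det(x·I − A) = x^4 - 20*x^3 + 150*x^2 - 500*x + 625 = (x - 5)^4

Eigenvalues and multiplicities (the geometric multiplicity of λ is n − rank(A − λI), which equals the number of Jordan blocks for λ):
  λ = 5: algebraic multiplicity = 4, geometric multiplicity = 3

Determining the block sizes for each eigenvalue:
  λ = 5: 3 blocks summing to 4 forces exactly one block of size 2 and the rest size 1 → block sizes [2, 1, 1]

Assembling the blocks gives a Jordan form
J =
  [5, 1, 0, 0]
  [0, 5, 0, 0]
  [0, 0, 5, 0]
  [0, 0, 0, 5]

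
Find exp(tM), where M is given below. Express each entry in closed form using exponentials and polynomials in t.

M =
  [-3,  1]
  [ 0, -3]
e^{tM} =
  [exp(-3*t), t*exp(-3*t)]
  [0, exp(-3*t)]

Strategy: write M = P · J · P⁻¹ where J is a Jordan canonical form, so e^{tM} = P · e^{tJ} · P⁻¹, and e^{tJ} can be computed block-by-block.

M has Jordan form
J =
  [-3,  1]
  [ 0, -3]
(up to reordering of blocks).

Per-block formulas:
  For a 2×2 Jordan block J_2(-3): exp(t · J_2(-3)) = e^(-3t)·(I + t·N), where N is the 2×2 nilpotent shift.

After assembling e^{tJ} and conjugating by P, we get:

e^{tM} =
  [exp(-3*t), t*exp(-3*t)]
  [0, exp(-3*t)]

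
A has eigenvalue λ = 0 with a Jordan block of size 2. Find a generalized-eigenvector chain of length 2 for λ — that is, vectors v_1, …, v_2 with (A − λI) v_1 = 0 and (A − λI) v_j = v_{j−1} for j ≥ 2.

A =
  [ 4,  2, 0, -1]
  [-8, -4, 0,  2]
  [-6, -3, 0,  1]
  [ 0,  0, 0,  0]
A Jordan chain for λ = 0 of length 2:
v_1 = (4, -8, -6, 0)ᵀ
v_2 = (1, 0, 0, 0)ᵀ

Let N = A − (0)·I. We want v_2 with N^2 v_2 = 0 but N^1 v_2 ≠ 0; then v_{j-1} := N · v_j for j = 2, …, 2.

Pick v_2 = (1, 0, 0, 0)ᵀ.
Then v_1 = N · v_2 = (4, -8, -6, 0)ᵀ.

Sanity check: (A − (0)·I) v_1 = (0, 0, 0, 0)ᵀ = 0. ✓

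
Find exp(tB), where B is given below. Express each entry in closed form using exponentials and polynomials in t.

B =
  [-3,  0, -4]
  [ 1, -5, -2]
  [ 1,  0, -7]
e^{tB} =
  [2*t*exp(-5*t) + exp(-5*t), 0, -4*t*exp(-5*t)]
  [t*exp(-5*t), exp(-5*t), -2*t*exp(-5*t)]
  [t*exp(-5*t), 0, -2*t*exp(-5*t) + exp(-5*t)]

Strategy: write B = P · J · P⁻¹ where J is a Jordan canonical form, so e^{tB} = P · e^{tJ} · P⁻¹, and e^{tJ} can be computed block-by-block.

B has Jordan form
J =
  [-5,  1,  0]
  [ 0, -5,  0]
  [ 0,  0, -5]
(up to reordering of blocks).

Per-block formulas:
  For a 1×1 block at λ = -5: exp(t · [-5]) = [e^(-5t)].
  For a 2×2 Jordan block J_2(-5): exp(t · J_2(-5)) = e^(-5t)·(I + t·N), where N is the 2×2 nilpotent shift.

After assembling e^{tJ} and conjugating by P, we get:

e^{tB} =
  [2*t*exp(-5*t) + exp(-5*t), 0, -4*t*exp(-5*t)]
  [t*exp(-5*t), exp(-5*t), -2*t*exp(-5*t)]
  [t*exp(-5*t), 0, -2*t*exp(-5*t) + exp(-5*t)]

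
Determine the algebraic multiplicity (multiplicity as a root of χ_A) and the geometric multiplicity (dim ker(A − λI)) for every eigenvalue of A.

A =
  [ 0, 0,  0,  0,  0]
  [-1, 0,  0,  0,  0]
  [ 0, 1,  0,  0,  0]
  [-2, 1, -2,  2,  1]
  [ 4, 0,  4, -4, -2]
λ = 0: alg = 5, geom = 2

Step 1 — factor the characteristic polynomial to read off the algebraic multiplicities:
  χ_A(x) = x^5

Step 2 — compute geometric multiplicities via the rank-nullity identity g(λ) = n − rank(A − λI):
  rank(A − (0)·I) = 3, so dim ker(A − (0)·I) = n − 3 = 2

Summary:
  λ = 0: algebraic multiplicity = 5, geometric multiplicity = 2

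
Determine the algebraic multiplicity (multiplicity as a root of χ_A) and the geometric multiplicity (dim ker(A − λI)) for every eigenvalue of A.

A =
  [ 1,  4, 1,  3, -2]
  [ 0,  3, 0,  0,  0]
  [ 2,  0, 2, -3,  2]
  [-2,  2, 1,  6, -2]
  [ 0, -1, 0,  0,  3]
λ = 3: alg = 5, geom = 3

Step 1 — factor the characteristic polynomial to read off the algebraic multiplicities:
  χ_A(x) = (x - 3)^5

Step 2 — compute geometric multiplicities via the rank-nullity identity g(λ) = n − rank(A − λI):
  rank(A − (3)·I) = 2, so dim ker(A − (3)·I) = n − 2 = 3

Summary:
  λ = 3: algebraic multiplicity = 5, geometric multiplicity = 3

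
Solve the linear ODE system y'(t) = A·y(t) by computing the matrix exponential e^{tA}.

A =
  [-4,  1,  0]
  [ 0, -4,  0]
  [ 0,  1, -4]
e^{tA} =
  [exp(-4*t), t*exp(-4*t), 0]
  [0, exp(-4*t), 0]
  [0, t*exp(-4*t), exp(-4*t)]

Strategy: write A = P · J · P⁻¹ where J is a Jordan canonical form, so e^{tA} = P · e^{tJ} · P⁻¹, and e^{tJ} can be computed block-by-block.

A has Jordan form
J =
  [-4,  1,  0]
  [ 0, -4,  0]
  [ 0,  0, -4]
(up to reordering of blocks).

Per-block formulas:
  For a 1×1 block at λ = -4: exp(t · [-4]) = [e^(-4t)].
  For a 2×2 Jordan block J_2(-4): exp(t · J_2(-4)) = e^(-4t)·(I + t·N), where N is the 2×2 nilpotent shift.

After assembling e^{tJ} and conjugating by P, we get:

e^{tA} =
  [exp(-4*t), t*exp(-4*t), 0]
  [0, exp(-4*t), 0]
  [0, t*exp(-4*t), exp(-4*t)]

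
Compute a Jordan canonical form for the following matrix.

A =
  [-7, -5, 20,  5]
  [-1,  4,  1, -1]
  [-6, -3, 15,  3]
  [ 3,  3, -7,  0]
J_2(3) ⊕ J_2(3)

The characteristic polynomial is
  det(x·I − A) = x^4 - 12*x^3 + 54*x^2 - 108*x + 81 = (x - 3)^4

Eigenvalues and multiplicities (the geometric multiplicity of λ is n − rank(A − λI), which equals the number of Jordan blocks for λ):
  λ = 3: algebraic multiplicity = 4, geometric multiplicity = 2

Determining the block sizes for each eigenvalue:
  λ = 3: with am = 4 and gm = 2, the partition is not yet determined (e.g. several partitions of 4 into 2 parts exist). Let N = A − (3)·I. Computing rank(N^1) = 2, rank(N^2) = 0; the number of blocks of size ≥ j is rank(N^{j−1}) − rank(N^j), giving [2, 2]. So we have 2 block(s) of size 2 → block sizes [2, 2]

Assembling the blocks gives a Jordan form
J =
  [3, 1, 0, 0]
  [0, 3, 0, 0]
  [0, 0, 3, 1]
  [0, 0, 0, 3]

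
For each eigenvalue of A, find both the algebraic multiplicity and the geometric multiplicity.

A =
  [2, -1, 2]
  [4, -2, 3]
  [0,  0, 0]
λ = 0: alg = 3, geom = 1

Step 1 — factor the characteristic polynomial to read off the algebraic multiplicities:
  χ_A(x) = x^3

Step 2 — compute geometric multiplicities via the rank-nullity identity g(λ) = n − rank(A − λI):
  rank(A − (0)·I) = 2, so dim ker(A − (0)·I) = n − 2 = 1

Summary:
  λ = 0: algebraic multiplicity = 3, geometric multiplicity = 1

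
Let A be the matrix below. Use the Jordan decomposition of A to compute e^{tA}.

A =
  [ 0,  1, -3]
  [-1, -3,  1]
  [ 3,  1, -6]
e^{tA} =
  [-t^2*exp(-3*t)/2 + 3*t*exp(-3*t) + exp(-3*t), t*exp(-3*t), t^2*exp(-3*t)/2 - 3*t*exp(-3*t)]
  [-t*exp(-3*t), exp(-3*t), t*exp(-3*t)]
  [-t^2*exp(-3*t)/2 + 3*t*exp(-3*t), t*exp(-3*t), t^2*exp(-3*t)/2 - 3*t*exp(-3*t) + exp(-3*t)]

Strategy: write A = P · J · P⁻¹ where J is a Jordan canonical form, so e^{tA} = P · e^{tJ} · P⁻¹, and e^{tJ} can be computed block-by-block.

A has Jordan form
J =
  [-3,  1,  0]
  [ 0, -3,  1]
  [ 0,  0, -3]
(up to reordering of blocks).

Per-block formulas:
  For a 3×3 Jordan block J_3(-3): exp(t · J_3(-3)) = e^(-3t)·(I + t·N + (t^2/2)·N^2), where N is the 3×3 nilpotent shift.

After assembling e^{tJ} and conjugating by P, we get:

e^{tA} =
  [-t^2*exp(-3*t)/2 + 3*t*exp(-3*t) + exp(-3*t), t*exp(-3*t), t^2*exp(-3*t)/2 - 3*t*exp(-3*t)]
  [-t*exp(-3*t), exp(-3*t), t*exp(-3*t)]
  [-t^2*exp(-3*t)/2 + 3*t*exp(-3*t), t*exp(-3*t), t^2*exp(-3*t)/2 - 3*t*exp(-3*t) + exp(-3*t)]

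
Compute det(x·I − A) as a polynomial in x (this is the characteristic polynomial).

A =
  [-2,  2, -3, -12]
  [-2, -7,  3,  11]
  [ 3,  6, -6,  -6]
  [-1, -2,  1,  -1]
x^4 + 16*x^3 + 94*x^2 + 240*x + 225

Expanding det(x·I − A) (e.g. by cofactor expansion or by noting that A is similar to its Jordan form J, which has the same characteristic polynomial as A) gives
  χ_A(x) = x^4 + 16*x^3 + 94*x^2 + 240*x + 225
which factors as (x + 3)^2*(x + 5)^2. The eigenvalues (with algebraic multiplicities) are λ = -5 with multiplicity 2, λ = -3 with multiplicity 2.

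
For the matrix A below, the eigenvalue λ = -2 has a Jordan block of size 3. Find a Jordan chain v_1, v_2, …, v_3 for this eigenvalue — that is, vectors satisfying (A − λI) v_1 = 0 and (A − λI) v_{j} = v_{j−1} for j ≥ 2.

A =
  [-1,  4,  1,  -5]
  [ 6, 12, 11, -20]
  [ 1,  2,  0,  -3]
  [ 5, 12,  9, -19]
A Jordan chain for λ = -2 of length 3:
v_1 = (1, 1, 0, 1)ᵀ
v_2 = (1, 6, 1, 5)ᵀ
v_3 = (1, 0, 0, 0)ᵀ

Let N = A − (-2)·I. We want v_3 with N^3 v_3 = 0 but N^2 v_3 ≠ 0; then v_{j-1} := N · v_j for j = 3, …, 2.

Pick v_3 = (1, 0, 0, 0)ᵀ.
Then v_2 = N · v_3 = (1, 6, 1, 5)ᵀ.
Then v_1 = N · v_2 = (1, 1, 0, 1)ᵀ.

Sanity check: (A − (-2)·I) v_1 = (0, 0, 0, 0)ᵀ = 0. ✓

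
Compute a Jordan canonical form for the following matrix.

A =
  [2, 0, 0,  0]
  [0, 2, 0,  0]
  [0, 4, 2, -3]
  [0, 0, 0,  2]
J_2(2) ⊕ J_1(2) ⊕ J_1(2)

The characteristic polynomial is
  det(x·I − A) = x^4 - 8*x^3 + 24*x^2 - 32*x + 16 = (x - 2)^4

Eigenvalues and multiplicities (the geometric multiplicity of λ is n − rank(A − λI), which equals the number of Jordan blocks for λ):
  λ = 2: algebraic multiplicity = 4, geometric multiplicity = 3

Determining the block sizes for each eigenvalue:
  λ = 2: 3 blocks summing to 4 forces exactly one block of size 2 and the rest size 1 → block sizes [2, 1, 1]

Assembling the blocks gives a Jordan form
J =
  [2, 1, 0, 0]
  [0, 2, 0, 0]
  [0, 0, 2, 0]
  [0, 0, 0, 2]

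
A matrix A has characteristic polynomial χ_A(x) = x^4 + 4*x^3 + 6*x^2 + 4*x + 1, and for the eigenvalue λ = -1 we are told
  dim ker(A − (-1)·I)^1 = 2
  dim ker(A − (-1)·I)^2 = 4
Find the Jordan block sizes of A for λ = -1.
Block sizes for λ = -1: [2, 2]

From the dimensions of kernels of powers, the number of Jordan blocks of size at least j is d_j − d_{j−1} where d_j = dim ker(N^j) (with d_0 = 0). Computing the differences gives [2, 2].
The number of blocks of size exactly k is (#blocks of size ≥ k) − (#blocks of size ≥ k + 1), so the partition is: 2 block(s) of size 2.
In nonincreasing order the block sizes are [2, 2].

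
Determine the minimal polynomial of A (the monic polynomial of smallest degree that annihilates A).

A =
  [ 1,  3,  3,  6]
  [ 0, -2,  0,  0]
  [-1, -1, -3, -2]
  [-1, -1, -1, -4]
x^2 + 4*x + 4

The characteristic polynomial is χ_A(x) = (x + 2)^4, so the eigenvalues are known. The minimal polynomial is
  m_A(x) = Π_λ (x − λ)^{k_λ}
where k_λ is the size of the *largest* Jordan block for λ (equivalently, the smallest k with (A − λI)^k v = 0 for every generalised eigenvector v of λ).

  λ = -2: largest Jordan block has size 2, contributing (x + 2)^2

So m_A(x) = (x + 2)^2 = x^2 + 4*x + 4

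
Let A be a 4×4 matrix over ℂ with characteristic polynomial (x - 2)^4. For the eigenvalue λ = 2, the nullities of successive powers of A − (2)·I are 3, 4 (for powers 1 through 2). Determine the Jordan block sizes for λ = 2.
Block sizes for λ = 2: [2, 1, 1]

From the dimensions of kernels of powers, the number of Jordan blocks of size at least j is d_j − d_{j−1} where d_j = dim ker(N^j) (with d_0 = 0). Computing the differences gives [3, 1].
The number of blocks of size exactly k is (#blocks of size ≥ k) − (#blocks of size ≥ k + 1), so the partition is: 2 block(s) of size 1, 1 block(s) of size 2.
In nonincreasing order the block sizes are [2, 1, 1].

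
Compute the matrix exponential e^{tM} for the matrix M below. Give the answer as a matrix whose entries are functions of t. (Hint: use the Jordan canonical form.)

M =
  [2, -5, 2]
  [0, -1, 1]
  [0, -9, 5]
e^{tM} =
  [exp(2*t), -3*t^2*exp(2*t)/2 - 5*t*exp(2*t), t^2*exp(2*t)/2 + 2*t*exp(2*t)]
  [0, -3*t*exp(2*t) + exp(2*t), t*exp(2*t)]
  [0, -9*t*exp(2*t), 3*t*exp(2*t) + exp(2*t)]

Strategy: write M = P · J · P⁻¹ where J is a Jordan canonical form, so e^{tM} = P · e^{tJ} · P⁻¹, and e^{tJ} can be computed block-by-block.

M has Jordan form
J =
  [2, 1, 0]
  [0, 2, 1]
  [0, 0, 2]
(up to reordering of blocks).

Per-block formulas:
  For a 3×3 Jordan block J_3(2): exp(t · J_3(2)) = e^(2t)·(I + t·N + (t^2/2)·N^2), where N is the 3×3 nilpotent shift.

After assembling e^{tJ} and conjugating by P, we get:

e^{tM} =
  [exp(2*t), -3*t^2*exp(2*t)/2 - 5*t*exp(2*t), t^2*exp(2*t)/2 + 2*t*exp(2*t)]
  [0, -3*t*exp(2*t) + exp(2*t), t*exp(2*t)]
  [0, -9*t*exp(2*t), 3*t*exp(2*t) + exp(2*t)]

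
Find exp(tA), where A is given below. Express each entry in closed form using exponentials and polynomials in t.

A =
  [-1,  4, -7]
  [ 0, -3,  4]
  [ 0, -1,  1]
e^{tA} =
  [exp(-t), -t^2*exp(-t)/2 + 4*t*exp(-t), t^2*exp(-t) - 7*t*exp(-t)]
  [0, -2*t*exp(-t) + exp(-t), 4*t*exp(-t)]
  [0, -t*exp(-t), 2*t*exp(-t) + exp(-t)]

Strategy: write A = P · J · P⁻¹ where J is a Jordan canonical form, so e^{tA} = P · e^{tJ} · P⁻¹, and e^{tJ} can be computed block-by-block.

A has Jordan form
J =
  [-1,  1,  0]
  [ 0, -1,  1]
  [ 0,  0, -1]
(up to reordering of blocks).

Per-block formulas:
  For a 3×3 Jordan block J_3(-1): exp(t · J_3(-1)) = e^(-1t)·(I + t·N + (t^2/2)·N^2), where N is the 3×3 nilpotent shift.

After assembling e^{tJ} and conjugating by P, we get:

e^{tA} =
  [exp(-t), -t^2*exp(-t)/2 + 4*t*exp(-t), t^2*exp(-t) - 7*t*exp(-t)]
  [0, -2*t*exp(-t) + exp(-t), 4*t*exp(-t)]
  [0, -t*exp(-t), 2*t*exp(-t) + exp(-t)]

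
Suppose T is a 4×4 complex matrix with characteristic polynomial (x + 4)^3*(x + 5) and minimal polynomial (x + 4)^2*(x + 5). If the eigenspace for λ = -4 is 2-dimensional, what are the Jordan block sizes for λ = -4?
Block sizes for λ = -4: [2, 1]

Step 1 — from the characteristic polynomial, algebraic multiplicity of λ = -4 is 3. From dim ker(T − (-4)·I) = 2, there are exactly 2 Jordan blocks for λ = -4.
Step 2 — from the minimal polynomial, the factor (x + 4)^2 tells us the largest block for λ = -4 has size 2.
Step 3 — with total size 3, 2 blocks, and largest block 2, the block sizes (in nonincreasing order) are [2, 1].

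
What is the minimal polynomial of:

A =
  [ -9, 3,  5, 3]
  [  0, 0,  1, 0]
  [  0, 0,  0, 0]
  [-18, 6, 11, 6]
x^3 + 3*x^2

The characteristic polynomial is χ_A(x) = x^3*(x + 3), so the eigenvalues are known. The minimal polynomial is
  m_A(x) = Π_λ (x − λ)^{k_λ}
where k_λ is the size of the *largest* Jordan block for λ (equivalently, the smallest k with (A − λI)^k v = 0 for every generalised eigenvector v of λ).

  λ = -3: largest Jordan block has size 1, contributing (x + 3)
  λ = 0: largest Jordan block has size 2, contributing (x − 0)^2

So m_A(x) = x^2*(x + 3) = x^3 + 3*x^2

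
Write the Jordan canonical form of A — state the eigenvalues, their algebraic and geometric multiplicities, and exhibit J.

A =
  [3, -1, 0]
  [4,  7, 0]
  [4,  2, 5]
J_2(5) ⊕ J_1(5)

The characteristic polynomial is
  det(x·I − A) = x^3 - 15*x^2 + 75*x - 125 = (x - 5)^3

Eigenvalues and multiplicities (the geometric multiplicity of λ is n − rank(A − λI), which equals the number of Jordan blocks for λ):
  λ = 5: algebraic multiplicity = 3, geometric multiplicity = 2

Determining the block sizes for each eigenvalue:
  λ = 5: 2 blocks summing to 3 forces exactly one block of size 2 and the rest size 1 → block sizes [2, 1]

Assembling the blocks gives a Jordan form
J =
  [5, 1, 0]
  [0, 5, 0]
  [0, 0, 5]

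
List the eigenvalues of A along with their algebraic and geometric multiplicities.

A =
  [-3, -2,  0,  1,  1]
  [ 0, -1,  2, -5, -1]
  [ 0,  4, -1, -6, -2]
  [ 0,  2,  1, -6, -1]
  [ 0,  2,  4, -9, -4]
λ = -3: alg = 5, geom = 3

Step 1 — factor the characteristic polynomial to read off the algebraic multiplicities:
  χ_A(x) = (x + 3)^5

Step 2 — compute geometric multiplicities via the rank-nullity identity g(λ) = n − rank(A − λI):
  rank(A − (-3)·I) = 2, so dim ker(A − (-3)·I) = n − 2 = 3

Summary:
  λ = -3: algebraic multiplicity = 5, geometric multiplicity = 3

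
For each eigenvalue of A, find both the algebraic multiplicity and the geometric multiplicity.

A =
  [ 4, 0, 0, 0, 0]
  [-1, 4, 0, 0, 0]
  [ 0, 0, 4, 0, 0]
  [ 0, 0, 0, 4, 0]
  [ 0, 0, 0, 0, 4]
λ = 4: alg = 5, geom = 4

Step 1 — factor the characteristic polynomial to read off the algebraic multiplicities:
  χ_A(x) = (x - 4)^5

Step 2 — compute geometric multiplicities via the rank-nullity identity g(λ) = n − rank(A − λI):
  rank(A − (4)·I) = 1, so dim ker(A − (4)·I) = n − 1 = 4

Summary:
  λ = 4: algebraic multiplicity = 5, geometric multiplicity = 4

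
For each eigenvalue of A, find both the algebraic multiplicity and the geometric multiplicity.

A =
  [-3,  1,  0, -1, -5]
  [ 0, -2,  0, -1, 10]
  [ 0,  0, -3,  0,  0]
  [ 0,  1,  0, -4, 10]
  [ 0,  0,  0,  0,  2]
λ = -3: alg = 4, geom = 3; λ = 2: alg = 1, geom = 1

Step 1 — factor the characteristic polynomial to read off the algebraic multiplicities:
  χ_A(x) = (x - 2)*(x + 3)^4

Step 2 — compute geometric multiplicities via the rank-nullity identity g(λ) = n − rank(A − λI):
  rank(A − (-3)·I) = 2, so dim ker(A − (-3)·I) = n − 2 = 3
  rank(A − (2)·I) = 4, so dim ker(A − (2)·I) = n − 4 = 1

Summary:
  λ = -3: algebraic multiplicity = 4, geometric multiplicity = 3
  λ = 2: algebraic multiplicity = 1, geometric multiplicity = 1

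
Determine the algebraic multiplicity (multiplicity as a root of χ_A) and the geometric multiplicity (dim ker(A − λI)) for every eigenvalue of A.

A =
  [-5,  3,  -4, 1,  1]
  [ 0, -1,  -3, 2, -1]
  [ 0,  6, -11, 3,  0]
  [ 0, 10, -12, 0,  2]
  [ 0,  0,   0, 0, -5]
λ = -5: alg = 4, geom = 2; λ = -2: alg = 1, geom = 1

Step 1 — factor the characteristic polynomial to read off the algebraic multiplicities:
  χ_A(x) = (x + 2)*(x + 5)^4

Step 2 — compute geometric multiplicities via the rank-nullity identity g(λ) = n − rank(A − λI):
  rank(A − (-5)·I) = 3, so dim ker(A − (-5)·I) = n − 3 = 2
  rank(A − (-2)·I) = 4, so dim ker(A − (-2)·I) = n − 4 = 1

Summary:
  λ = -5: algebraic multiplicity = 4, geometric multiplicity = 2
  λ = -2: algebraic multiplicity = 1, geometric multiplicity = 1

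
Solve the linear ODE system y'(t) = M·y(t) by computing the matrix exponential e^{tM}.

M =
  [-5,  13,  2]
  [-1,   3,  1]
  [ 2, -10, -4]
e^{tM} =
  [-3*t*exp(-2*t) + exp(-2*t), 3*t^2*exp(-2*t) + 13*t*exp(-2*t), 3*t^2*exp(-2*t)/2 + 2*t*exp(-2*t)]
  [-t*exp(-2*t), t^2*exp(-2*t) + 5*t*exp(-2*t) + exp(-2*t), t^2*exp(-2*t)/2 + t*exp(-2*t)]
  [2*t*exp(-2*t), -2*t^2*exp(-2*t) - 10*t*exp(-2*t), -t^2*exp(-2*t) - 2*t*exp(-2*t) + exp(-2*t)]

Strategy: write M = P · J · P⁻¹ where J is a Jordan canonical form, so e^{tM} = P · e^{tJ} · P⁻¹, and e^{tJ} can be computed block-by-block.

M has Jordan form
J =
  [-2,  1,  0]
  [ 0, -2,  1]
  [ 0,  0, -2]
(up to reordering of blocks).

Per-block formulas:
  For a 3×3 Jordan block J_3(-2): exp(t · J_3(-2)) = e^(-2t)·(I + t·N + (t^2/2)·N^2), where N is the 3×3 nilpotent shift.

After assembling e^{tJ} and conjugating by P, we get:

e^{tM} =
  [-3*t*exp(-2*t) + exp(-2*t), 3*t^2*exp(-2*t) + 13*t*exp(-2*t), 3*t^2*exp(-2*t)/2 + 2*t*exp(-2*t)]
  [-t*exp(-2*t), t^2*exp(-2*t) + 5*t*exp(-2*t) + exp(-2*t), t^2*exp(-2*t)/2 + t*exp(-2*t)]
  [2*t*exp(-2*t), -2*t^2*exp(-2*t) - 10*t*exp(-2*t), -t^2*exp(-2*t) - 2*t*exp(-2*t) + exp(-2*t)]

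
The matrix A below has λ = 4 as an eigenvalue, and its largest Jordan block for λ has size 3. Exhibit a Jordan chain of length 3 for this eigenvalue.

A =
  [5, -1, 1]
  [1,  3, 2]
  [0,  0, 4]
A Jordan chain for λ = 4 of length 3:
v_1 = (-1, -1, 0)ᵀ
v_2 = (1, 2, 0)ᵀ
v_3 = (0, 0, 1)ᵀ

Let N = A − (4)·I. We want v_3 with N^3 v_3 = 0 but N^2 v_3 ≠ 0; then v_{j-1} := N · v_j for j = 3, …, 2.

Pick v_3 = (0, 0, 1)ᵀ.
Then v_2 = N · v_3 = (1, 2, 0)ᵀ.
Then v_1 = N · v_2 = (-1, -1, 0)ᵀ.

Sanity check: (A − (4)·I) v_1 = (0, 0, 0)ᵀ = 0. ✓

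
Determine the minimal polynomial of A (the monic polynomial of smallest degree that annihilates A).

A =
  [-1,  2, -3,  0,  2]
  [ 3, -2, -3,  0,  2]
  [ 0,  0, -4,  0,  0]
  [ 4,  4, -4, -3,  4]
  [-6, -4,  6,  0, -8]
x^2 + 7*x + 12

The characteristic polynomial is χ_A(x) = (x + 3)^2*(x + 4)^3, so the eigenvalues are known. The minimal polynomial is
  m_A(x) = Π_λ (x − λ)^{k_λ}
where k_λ is the size of the *largest* Jordan block for λ (equivalently, the smallest k with (A − λI)^k v = 0 for every generalised eigenvector v of λ).

  λ = -4: largest Jordan block has size 1, contributing (x + 4)
  λ = -3: largest Jordan block has size 1, contributing (x + 3)

So m_A(x) = (x + 3)*(x + 4) = x^2 + 7*x + 12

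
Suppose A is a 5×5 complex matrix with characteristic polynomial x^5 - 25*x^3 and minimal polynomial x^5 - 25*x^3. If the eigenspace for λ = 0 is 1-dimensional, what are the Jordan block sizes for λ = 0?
Block sizes for λ = 0: [3]

Step 1 — from the characteristic polynomial, algebraic multiplicity of λ = 0 is 3. From dim ker(A − (0)·I) = 1, there are exactly 1 Jordan blocks for λ = 0.
Step 2 — from the minimal polynomial, the factor (x − 0)^3 tells us the largest block for λ = 0 has size 3.
Step 3 — with total size 3, 1 blocks, and largest block 3, the block sizes (in nonincreasing order) are [3].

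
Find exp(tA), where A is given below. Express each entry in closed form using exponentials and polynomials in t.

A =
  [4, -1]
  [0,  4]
e^{tA} =
  [exp(4*t), -t*exp(4*t)]
  [0, exp(4*t)]

Strategy: write A = P · J · P⁻¹ where J is a Jordan canonical form, so e^{tA} = P · e^{tJ} · P⁻¹, and e^{tJ} can be computed block-by-block.

A has Jordan form
J =
  [4, 1]
  [0, 4]
(up to reordering of blocks).

Per-block formulas:
  For a 2×2 Jordan block J_2(4): exp(t · J_2(4)) = e^(4t)·(I + t·N), where N is the 2×2 nilpotent shift.

After assembling e^{tJ} and conjugating by P, we get:

e^{tA} =
  [exp(4*t), -t*exp(4*t)]
  [0, exp(4*t)]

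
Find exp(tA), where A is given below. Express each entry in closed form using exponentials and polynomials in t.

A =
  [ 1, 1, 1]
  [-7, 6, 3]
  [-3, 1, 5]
e^{tA} =
  [-t^2*exp(4*t)/2 - 3*t*exp(4*t) + exp(4*t), t*exp(4*t), t^2*exp(4*t)/2 + t*exp(4*t)]
  [-t^2*exp(4*t) - 7*t*exp(4*t), 2*t*exp(4*t) + exp(4*t), t^2*exp(4*t) + 3*t*exp(4*t)]
  [-t^2*exp(4*t)/2 - 3*t*exp(4*t), t*exp(4*t), t^2*exp(4*t)/2 + t*exp(4*t) + exp(4*t)]

Strategy: write A = P · J · P⁻¹ where J is a Jordan canonical form, so e^{tA} = P · e^{tJ} · P⁻¹, and e^{tJ} can be computed block-by-block.

A has Jordan form
J =
  [4, 1, 0]
  [0, 4, 1]
  [0, 0, 4]
(up to reordering of blocks).

Per-block formulas:
  For a 3×3 Jordan block J_3(4): exp(t · J_3(4)) = e^(4t)·(I + t·N + (t^2/2)·N^2), where N is the 3×3 nilpotent shift.

After assembling e^{tJ} and conjugating by P, we get:

e^{tA} =
  [-t^2*exp(4*t)/2 - 3*t*exp(4*t) + exp(4*t), t*exp(4*t), t^2*exp(4*t)/2 + t*exp(4*t)]
  [-t^2*exp(4*t) - 7*t*exp(4*t), 2*t*exp(4*t) + exp(4*t), t^2*exp(4*t) + 3*t*exp(4*t)]
  [-t^2*exp(4*t)/2 - 3*t*exp(4*t), t*exp(4*t), t^2*exp(4*t)/2 + t*exp(4*t) + exp(4*t)]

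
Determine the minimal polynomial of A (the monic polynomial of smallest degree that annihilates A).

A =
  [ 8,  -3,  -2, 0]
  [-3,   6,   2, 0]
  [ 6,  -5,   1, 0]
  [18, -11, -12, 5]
x^3 - 15*x^2 + 75*x - 125

The characteristic polynomial is χ_A(x) = (x - 5)^4, so the eigenvalues are known. The minimal polynomial is
  m_A(x) = Π_λ (x − λ)^{k_λ}
where k_λ is the size of the *largest* Jordan block for λ (equivalently, the smallest k with (A − λI)^k v = 0 for every generalised eigenvector v of λ).

  λ = 5: largest Jordan block has size 3, contributing (x − 5)^3

So m_A(x) = (x - 5)^3 = x^3 - 15*x^2 + 75*x - 125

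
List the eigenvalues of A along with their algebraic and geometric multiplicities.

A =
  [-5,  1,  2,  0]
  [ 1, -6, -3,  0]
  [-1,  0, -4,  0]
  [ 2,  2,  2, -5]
λ = -5: alg = 4, geom = 2

Step 1 — factor the characteristic polynomial to read off the algebraic multiplicities:
  χ_A(x) = (x + 5)^4

Step 2 — compute geometric multiplicities via the rank-nullity identity g(λ) = n − rank(A − λI):
  rank(A − (-5)·I) = 2, so dim ker(A − (-5)·I) = n − 2 = 2

Summary:
  λ = -5: algebraic multiplicity = 4, geometric multiplicity = 2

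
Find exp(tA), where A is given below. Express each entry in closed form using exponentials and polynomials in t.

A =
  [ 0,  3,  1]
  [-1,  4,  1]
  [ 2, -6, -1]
e^{tA} =
  [-t*exp(t) + exp(t), 3*t*exp(t), t*exp(t)]
  [-t*exp(t), 3*t*exp(t) + exp(t), t*exp(t)]
  [2*t*exp(t), -6*t*exp(t), -2*t*exp(t) + exp(t)]

Strategy: write A = P · J · P⁻¹ where J is a Jordan canonical form, so e^{tA} = P · e^{tJ} · P⁻¹, and e^{tJ} can be computed block-by-block.

A has Jordan form
J =
  [1, 1, 0]
  [0, 1, 0]
  [0, 0, 1]
(up to reordering of blocks).

Per-block formulas:
  For a 1×1 block at λ = 1: exp(t · [1]) = [e^(1t)].
  For a 2×2 Jordan block J_2(1): exp(t · J_2(1)) = e^(1t)·(I + t·N), where N is the 2×2 nilpotent shift.

After assembling e^{tJ} and conjugating by P, we get:

e^{tA} =
  [-t*exp(t) + exp(t), 3*t*exp(t), t*exp(t)]
  [-t*exp(t), 3*t*exp(t) + exp(t), t*exp(t)]
  [2*t*exp(t), -6*t*exp(t), -2*t*exp(t) + exp(t)]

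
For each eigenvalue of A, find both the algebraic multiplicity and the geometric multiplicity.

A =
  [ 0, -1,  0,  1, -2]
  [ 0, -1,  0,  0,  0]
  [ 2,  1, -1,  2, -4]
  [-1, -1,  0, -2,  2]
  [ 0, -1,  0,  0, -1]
λ = -1: alg = 5, geom = 3

Step 1 — factor the characteristic polynomial to read off the algebraic multiplicities:
  χ_A(x) = (x + 1)^5

Step 2 — compute geometric multiplicities via the rank-nullity identity g(λ) = n − rank(A − λI):
  rank(A − (-1)·I) = 2, so dim ker(A − (-1)·I) = n − 2 = 3

Summary:
  λ = -1: algebraic multiplicity = 5, geometric multiplicity = 3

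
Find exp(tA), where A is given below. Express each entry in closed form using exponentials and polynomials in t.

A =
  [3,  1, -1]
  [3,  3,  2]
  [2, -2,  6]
e^{tA} =
  [t^2*exp(4*t) - t*exp(4*t) + exp(4*t), t*exp(4*t), t^2*exp(4*t)/2 - t*exp(4*t)]
  [-t^2*exp(4*t) + 3*t*exp(4*t), -t*exp(4*t) + exp(4*t), -t^2*exp(4*t)/2 + 2*t*exp(4*t)]
  [-2*t^2*exp(4*t) + 2*t*exp(4*t), -2*t*exp(4*t), -t^2*exp(4*t) + 2*t*exp(4*t) + exp(4*t)]

Strategy: write A = P · J · P⁻¹ where J is a Jordan canonical form, so e^{tA} = P · e^{tJ} · P⁻¹, and e^{tJ} can be computed block-by-block.

A has Jordan form
J =
  [4, 1, 0]
  [0, 4, 1]
  [0, 0, 4]
(up to reordering of blocks).

Per-block formulas:
  For a 3×3 Jordan block J_3(4): exp(t · J_3(4)) = e^(4t)·(I + t·N + (t^2/2)·N^2), where N is the 3×3 nilpotent shift.

After assembling e^{tJ} and conjugating by P, we get:

e^{tA} =
  [t^2*exp(4*t) - t*exp(4*t) + exp(4*t), t*exp(4*t), t^2*exp(4*t)/2 - t*exp(4*t)]
  [-t^2*exp(4*t) + 3*t*exp(4*t), -t*exp(4*t) + exp(4*t), -t^2*exp(4*t)/2 + 2*t*exp(4*t)]
  [-2*t^2*exp(4*t) + 2*t*exp(4*t), -2*t*exp(4*t), -t^2*exp(4*t) + 2*t*exp(4*t) + exp(4*t)]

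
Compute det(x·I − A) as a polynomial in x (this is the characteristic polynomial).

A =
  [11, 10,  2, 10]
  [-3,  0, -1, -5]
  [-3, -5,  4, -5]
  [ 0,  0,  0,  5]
x^4 - 20*x^3 + 150*x^2 - 500*x + 625

Expanding det(x·I − A) (e.g. by cofactor expansion or by noting that A is similar to its Jordan form J, which has the same characteristic polynomial as A) gives
  χ_A(x) = x^4 - 20*x^3 + 150*x^2 - 500*x + 625
which factors as (x - 5)^4. The eigenvalues (with algebraic multiplicities) are λ = 5 with multiplicity 4.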